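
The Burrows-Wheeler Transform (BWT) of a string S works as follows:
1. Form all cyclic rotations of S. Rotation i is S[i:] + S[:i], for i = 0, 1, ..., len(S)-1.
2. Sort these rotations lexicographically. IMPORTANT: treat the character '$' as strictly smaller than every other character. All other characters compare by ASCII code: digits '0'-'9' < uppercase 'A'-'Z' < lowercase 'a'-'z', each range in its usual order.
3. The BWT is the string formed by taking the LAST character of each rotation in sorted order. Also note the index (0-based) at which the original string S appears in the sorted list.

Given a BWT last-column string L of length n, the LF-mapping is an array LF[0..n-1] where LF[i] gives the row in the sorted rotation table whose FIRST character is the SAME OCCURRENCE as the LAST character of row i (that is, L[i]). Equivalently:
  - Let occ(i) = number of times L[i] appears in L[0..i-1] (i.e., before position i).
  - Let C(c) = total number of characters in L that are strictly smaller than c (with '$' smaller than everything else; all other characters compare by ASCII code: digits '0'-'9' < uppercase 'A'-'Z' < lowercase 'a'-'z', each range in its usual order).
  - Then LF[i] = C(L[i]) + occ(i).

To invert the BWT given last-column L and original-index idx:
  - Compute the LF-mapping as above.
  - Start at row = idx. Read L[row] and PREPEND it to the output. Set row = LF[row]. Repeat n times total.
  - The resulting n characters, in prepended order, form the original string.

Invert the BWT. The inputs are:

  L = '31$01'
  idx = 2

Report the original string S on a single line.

LF mapping: 4 2 0 1 3
Walk LF starting at row 2, prepending L[row]:
  step 1: row=2, L[2]='$', prepend. Next row=LF[2]=0
  step 2: row=0, L[0]='3', prepend. Next row=LF[0]=4
  step 3: row=4, L[4]='1', prepend. Next row=LF[4]=3
  step 4: row=3, L[3]='0', prepend. Next row=LF[3]=1
  step 5: row=1, L[1]='1', prepend. Next row=LF[1]=2
Reversed output: 1013$

Answer: 1013$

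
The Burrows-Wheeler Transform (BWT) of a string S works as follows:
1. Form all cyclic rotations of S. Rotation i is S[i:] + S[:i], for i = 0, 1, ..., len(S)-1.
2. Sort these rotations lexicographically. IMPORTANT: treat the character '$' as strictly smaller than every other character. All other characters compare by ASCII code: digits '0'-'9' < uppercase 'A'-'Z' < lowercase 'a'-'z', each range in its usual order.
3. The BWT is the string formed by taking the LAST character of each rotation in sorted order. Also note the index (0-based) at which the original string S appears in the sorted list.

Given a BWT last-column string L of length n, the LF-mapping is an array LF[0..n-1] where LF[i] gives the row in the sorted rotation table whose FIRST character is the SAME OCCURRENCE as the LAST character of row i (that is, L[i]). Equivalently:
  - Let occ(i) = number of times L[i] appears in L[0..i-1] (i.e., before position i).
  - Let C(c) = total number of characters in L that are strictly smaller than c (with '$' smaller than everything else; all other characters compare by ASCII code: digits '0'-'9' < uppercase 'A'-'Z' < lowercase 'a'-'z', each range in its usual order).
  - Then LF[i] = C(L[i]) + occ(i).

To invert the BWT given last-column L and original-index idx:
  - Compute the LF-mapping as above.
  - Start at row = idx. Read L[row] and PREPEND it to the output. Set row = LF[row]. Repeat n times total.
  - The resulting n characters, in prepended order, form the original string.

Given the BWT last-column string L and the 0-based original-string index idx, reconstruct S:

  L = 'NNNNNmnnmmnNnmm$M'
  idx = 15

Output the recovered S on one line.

LF mapping: 2 3 4 5 6 8 13 14 9 10 15 7 16 11 12 0 1
Walk LF starting at row 15, prepending L[row]:
  step 1: row=15, L[15]='$', prepend. Next row=LF[15]=0
  step 2: row=0, L[0]='N', prepend. Next row=LF[0]=2
  step 3: row=2, L[2]='N', prepend. Next row=LF[2]=4
  step 4: row=4, L[4]='N', prepend. Next row=LF[4]=6
  step 5: row=6, L[6]='n', prepend. Next row=LF[6]=13
  step 6: row=13, L[13]='m', prepend. Next row=LF[13]=11
  step 7: row=11, L[11]='N', prepend. Next row=LF[11]=7
  step 8: row=7, L[7]='n', prepend. Next row=LF[7]=14
  step 9: row=14, L[14]='m', prepend. Next row=LF[14]=12
  step 10: row=12, L[12]='n', prepend. Next row=LF[12]=16
  step 11: row=16, L[16]='M', prepend. Next row=LF[16]=1
  step 12: row=1, L[1]='N', prepend. Next row=LF[1]=3
  step 13: row=3, L[3]='N', prepend. Next row=LF[3]=5
  step 14: row=5, L[5]='m', prepend. Next row=LF[5]=8
  step 15: row=8, L[8]='m', prepend. Next row=LF[8]=9
  step 16: row=9, L[9]='m', prepend. Next row=LF[9]=10
  step 17: row=10, L[10]='n', prepend. Next row=LF[10]=15
Reversed output: nmmmNNMnmnNmnNNN$

Answer: nmmmNNMnmnNmnNNN$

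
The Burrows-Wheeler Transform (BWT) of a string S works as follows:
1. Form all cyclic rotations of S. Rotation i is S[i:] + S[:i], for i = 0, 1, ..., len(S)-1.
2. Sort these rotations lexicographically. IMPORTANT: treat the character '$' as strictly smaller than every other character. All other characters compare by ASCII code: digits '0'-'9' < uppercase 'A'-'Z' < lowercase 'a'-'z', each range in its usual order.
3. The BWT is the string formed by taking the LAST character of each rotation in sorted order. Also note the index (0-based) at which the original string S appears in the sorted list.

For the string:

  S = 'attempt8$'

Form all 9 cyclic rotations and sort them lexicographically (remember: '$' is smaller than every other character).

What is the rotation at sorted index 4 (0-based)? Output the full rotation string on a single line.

All 9 rotations (rotation i = S[i:]+S[:i]):
  rot[0] = attempt8$
  rot[1] = ttempt8$a
  rot[2] = tempt8$at
  rot[3] = empt8$att
  rot[4] = mpt8$atte
  rot[5] = pt8$attem
  rot[6] = t8$attemp
  rot[7] = 8$attempt
  rot[8] = $attempt8
Sorted (with $ < everything):
  sorted[0] = $attempt8
  sorted[1] = 8$attempt
  sorted[2] = attempt8$
  sorted[3] = empt8$att
  sorted[4] = mpt8$atte
  sorted[5] = pt8$attem
  sorted[6] = t8$attemp
  sorted[7] = tempt8$at
  sorted[8] = ttempt8$a
sorted[4] = mpt8$atte

Answer: mpt8$atte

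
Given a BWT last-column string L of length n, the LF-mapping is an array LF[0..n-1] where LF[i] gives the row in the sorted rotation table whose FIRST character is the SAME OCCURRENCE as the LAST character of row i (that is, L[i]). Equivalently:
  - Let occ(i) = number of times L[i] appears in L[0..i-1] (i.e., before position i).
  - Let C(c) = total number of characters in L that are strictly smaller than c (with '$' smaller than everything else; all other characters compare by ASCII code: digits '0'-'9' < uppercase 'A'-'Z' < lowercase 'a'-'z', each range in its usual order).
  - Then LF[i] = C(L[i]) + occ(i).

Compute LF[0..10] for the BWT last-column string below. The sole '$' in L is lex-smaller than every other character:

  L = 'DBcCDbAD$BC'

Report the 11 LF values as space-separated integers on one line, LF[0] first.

Answer: 6 2 10 4 7 9 1 8 0 3 5

Derivation:
Char counts: '$':1, 'A':1, 'B':2, 'C':2, 'D':3, 'b':1, 'c':1
C (first-col start): C('$')=0, C('A')=1, C('B')=2, C('C')=4, C('D')=6, C('b')=9, C('c')=10
L[0]='D': occ=0, LF[0]=C('D')+0=6+0=6
L[1]='B': occ=0, LF[1]=C('B')+0=2+0=2
L[2]='c': occ=0, LF[2]=C('c')+0=10+0=10
L[3]='C': occ=0, LF[3]=C('C')+0=4+0=4
L[4]='D': occ=1, LF[4]=C('D')+1=6+1=7
L[5]='b': occ=0, LF[5]=C('b')+0=9+0=9
L[6]='A': occ=0, LF[6]=C('A')+0=1+0=1
L[7]='D': occ=2, LF[7]=C('D')+2=6+2=8
L[8]='$': occ=0, LF[8]=C('$')+0=0+0=0
L[9]='B': occ=1, LF[9]=C('B')+1=2+1=3
L[10]='C': occ=1, LF[10]=C('C')+1=4+1=5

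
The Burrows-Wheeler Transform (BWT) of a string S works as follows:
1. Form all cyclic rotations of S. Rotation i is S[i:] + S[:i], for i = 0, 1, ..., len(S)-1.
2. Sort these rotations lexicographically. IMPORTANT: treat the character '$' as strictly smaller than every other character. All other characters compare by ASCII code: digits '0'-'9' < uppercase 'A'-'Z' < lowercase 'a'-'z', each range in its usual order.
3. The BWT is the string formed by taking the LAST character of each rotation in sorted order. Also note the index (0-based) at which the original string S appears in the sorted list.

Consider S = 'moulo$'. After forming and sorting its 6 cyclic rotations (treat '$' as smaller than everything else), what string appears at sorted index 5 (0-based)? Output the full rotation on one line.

All 6 rotations (rotation i = S[i:]+S[:i]):
  rot[0] = moulo$
  rot[1] = oulo$m
  rot[2] = ulo$mo
  rot[3] = lo$mou
  rot[4] = o$moul
  rot[5] = $moulo
Sorted (with $ < everything):
  sorted[0] = $moulo
  sorted[1] = lo$mou
  sorted[2] = moulo$
  sorted[3] = o$moul
  sorted[4] = oulo$m
  sorted[5] = ulo$mo
sorted[5] = ulo$mo

Answer: ulo$mo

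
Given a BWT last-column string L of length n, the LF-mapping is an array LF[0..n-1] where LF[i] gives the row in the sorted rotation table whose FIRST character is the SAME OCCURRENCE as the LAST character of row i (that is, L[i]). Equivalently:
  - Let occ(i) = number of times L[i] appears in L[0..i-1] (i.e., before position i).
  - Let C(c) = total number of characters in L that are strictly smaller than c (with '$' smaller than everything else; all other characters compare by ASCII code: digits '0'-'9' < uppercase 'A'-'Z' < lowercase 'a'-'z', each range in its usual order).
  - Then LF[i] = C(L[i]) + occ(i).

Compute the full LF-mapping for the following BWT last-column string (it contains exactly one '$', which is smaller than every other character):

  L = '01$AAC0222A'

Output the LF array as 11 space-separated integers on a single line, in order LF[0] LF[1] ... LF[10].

Answer: 1 3 0 7 8 10 2 4 5 6 9

Derivation:
Char counts: '$':1, '0':2, '1':1, '2':3, 'A':3, 'C':1
C (first-col start): C('$')=0, C('0')=1, C('1')=3, C('2')=4, C('A')=7, C('C')=10
L[0]='0': occ=0, LF[0]=C('0')+0=1+0=1
L[1]='1': occ=0, LF[1]=C('1')+0=3+0=3
L[2]='$': occ=0, LF[2]=C('$')+0=0+0=0
L[3]='A': occ=0, LF[3]=C('A')+0=7+0=7
L[4]='A': occ=1, LF[4]=C('A')+1=7+1=8
L[5]='C': occ=0, LF[5]=C('C')+0=10+0=10
L[6]='0': occ=1, LF[6]=C('0')+1=1+1=2
L[7]='2': occ=0, LF[7]=C('2')+0=4+0=4
L[8]='2': occ=1, LF[8]=C('2')+1=4+1=5
L[9]='2': occ=2, LF[9]=C('2')+2=4+2=6
L[10]='A': occ=2, LF[10]=C('A')+2=7+2=9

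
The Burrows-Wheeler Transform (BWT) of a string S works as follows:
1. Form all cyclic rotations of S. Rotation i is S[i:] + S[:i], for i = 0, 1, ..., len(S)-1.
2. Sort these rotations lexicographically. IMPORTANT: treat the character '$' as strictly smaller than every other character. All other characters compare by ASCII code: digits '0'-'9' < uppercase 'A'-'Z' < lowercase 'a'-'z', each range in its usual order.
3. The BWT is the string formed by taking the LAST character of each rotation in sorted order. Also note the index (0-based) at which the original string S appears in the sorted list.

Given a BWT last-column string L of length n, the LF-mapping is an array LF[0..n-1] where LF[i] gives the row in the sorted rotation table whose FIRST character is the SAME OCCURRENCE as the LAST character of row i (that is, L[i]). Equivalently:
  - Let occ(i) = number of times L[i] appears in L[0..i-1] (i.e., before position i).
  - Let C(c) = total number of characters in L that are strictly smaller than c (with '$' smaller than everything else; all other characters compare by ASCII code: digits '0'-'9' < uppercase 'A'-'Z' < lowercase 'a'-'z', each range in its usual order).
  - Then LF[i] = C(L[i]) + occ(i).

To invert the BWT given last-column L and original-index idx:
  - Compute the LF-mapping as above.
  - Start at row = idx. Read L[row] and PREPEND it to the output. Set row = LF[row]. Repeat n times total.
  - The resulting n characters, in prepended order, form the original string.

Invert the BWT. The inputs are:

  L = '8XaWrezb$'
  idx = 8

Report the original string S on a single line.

Answer: zebraWX8$

Derivation:
LF mapping: 1 3 4 2 7 6 8 5 0
Walk LF starting at row 8, prepending L[row]:
  step 1: row=8, L[8]='$', prepend. Next row=LF[8]=0
  step 2: row=0, L[0]='8', prepend. Next row=LF[0]=1
  step 3: row=1, L[1]='X', prepend. Next row=LF[1]=3
  step 4: row=3, L[3]='W', prepend. Next row=LF[3]=2
  step 5: row=2, L[2]='a', prepend. Next row=LF[2]=4
  step 6: row=4, L[4]='r', prepend. Next row=LF[4]=7
  step 7: row=7, L[7]='b', prepend. Next row=LF[7]=5
  step 8: row=5, L[5]='e', prepend. Next row=LF[5]=6
  step 9: row=6, L[6]='z', prepend. Next row=LF[6]=8
Reversed output: zebraWX8$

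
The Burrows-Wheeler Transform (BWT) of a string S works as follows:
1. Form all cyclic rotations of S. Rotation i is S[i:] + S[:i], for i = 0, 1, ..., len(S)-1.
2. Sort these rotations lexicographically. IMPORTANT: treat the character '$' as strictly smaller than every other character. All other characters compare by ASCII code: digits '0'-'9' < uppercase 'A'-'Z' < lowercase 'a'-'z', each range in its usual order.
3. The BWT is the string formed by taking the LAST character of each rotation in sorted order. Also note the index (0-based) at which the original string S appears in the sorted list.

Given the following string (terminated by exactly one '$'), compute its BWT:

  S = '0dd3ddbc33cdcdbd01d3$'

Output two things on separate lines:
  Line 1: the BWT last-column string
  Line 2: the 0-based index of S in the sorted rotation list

All 21 rotations (rotation i = S[i:]+S[:i]):
  rot[0] = 0dd3ddbc33cdcdbd01d3$
  rot[1] = dd3ddbc33cdcdbd01d3$0
  rot[2] = d3ddbc33cdcdbd01d3$0d
  rot[3] = 3ddbc33cdcdbd01d3$0dd
  rot[4] = ddbc33cdcdbd01d3$0dd3
  rot[5] = dbc33cdcdbd01d3$0dd3d
  rot[6] = bc33cdcdbd01d3$0dd3dd
  rot[7] = c33cdcdbd01d3$0dd3ddb
  rot[8] = 33cdcdbd01d3$0dd3ddbc
  rot[9] = 3cdcdbd01d3$0dd3ddbc3
  rot[10] = cdcdbd01d3$0dd3ddbc33
  rot[11] = dcdbd01d3$0dd3ddbc33c
  rot[12] = cdbd01d3$0dd3ddbc33cd
  rot[13] = dbd01d3$0dd3ddbc33cdc
  rot[14] = bd01d3$0dd3ddbc33cdcd
  rot[15] = d01d3$0dd3ddbc33cdcdb
  rot[16] = 01d3$0dd3ddbc33cdcdbd
  rot[17] = 1d3$0dd3ddbc33cdcdbd0
  rot[18] = d3$0dd3ddbc33cdcdbd01
  rot[19] = 3$0dd3ddbc33cdcdbd01d
  rot[20] = $0dd3ddbc33cdcdbd01d3
Sorted (with $ < everything):
  sorted[0] = $0dd3ddbc33cdcdbd01d3  (last char: '3')
  sorted[1] = 01d3$0dd3ddbc33cdcdbd  (last char: 'd')
  sorted[2] = 0dd3ddbc33cdcdbd01d3$  (last char: '$')
  sorted[3] = 1d3$0dd3ddbc33cdcdbd0  (last char: '0')
  sorted[4] = 3$0dd3ddbc33cdcdbd01d  (last char: 'd')
  sorted[5] = 33cdcdbd01d3$0dd3ddbc  (last char: 'c')
  sorted[6] = 3cdcdbd01d3$0dd3ddbc3  (last char: '3')
  sorted[7] = 3ddbc33cdcdbd01d3$0dd  (last char: 'd')
  sorted[8] = bc33cdcdbd01d3$0dd3dd  (last char: 'd')
  sorted[9] = bd01d3$0dd3ddbc33cdcd  (last char: 'd')
  sorted[10] = c33cdcdbd01d3$0dd3ddb  (last char: 'b')
  sorted[11] = cdbd01d3$0dd3ddbc33cd  (last char: 'd')
  sorted[12] = cdcdbd01d3$0dd3ddbc33  (last char: '3')
  sorted[13] = d01d3$0dd3ddbc33cdcdb  (last char: 'b')
  sorted[14] = d3$0dd3ddbc33cdcdbd01  (last char: '1')
  sorted[15] = d3ddbc33cdcdbd01d3$0d  (last char: 'd')
  sorted[16] = dbc33cdcdbd01d3$0dd3d  (last char: 'd')
  sorted[17] = dbd01d3$0dd3ddbc33cdc  (last char: 'c')
  sorted[18] = dcdbd01d3$0dd3ddbc33c  (last char: 'c')
  sorted[19] = dd3ddbc33cdcdbd01d3$0  (last char: '0')
  sorted[20] = ddbc33cdcdbd01d3$0dd3  (last char: '3')
Last column: 3d$0dc3dddbd3b1ddcc03
Original string S is at sorted index 2

Answer: 3d$0dc3dddbd3b1ddcc03
2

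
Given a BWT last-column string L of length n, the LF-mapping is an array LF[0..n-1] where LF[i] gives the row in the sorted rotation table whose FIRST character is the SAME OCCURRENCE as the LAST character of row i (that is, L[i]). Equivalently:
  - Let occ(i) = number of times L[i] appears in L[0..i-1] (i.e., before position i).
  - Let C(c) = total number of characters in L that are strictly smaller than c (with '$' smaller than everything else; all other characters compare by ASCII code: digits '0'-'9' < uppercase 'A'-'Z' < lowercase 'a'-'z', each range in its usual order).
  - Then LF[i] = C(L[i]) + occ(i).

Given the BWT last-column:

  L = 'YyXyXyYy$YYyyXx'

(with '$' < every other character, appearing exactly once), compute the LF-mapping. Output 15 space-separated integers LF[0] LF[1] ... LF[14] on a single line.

Answer: 4 9 1 10 2 11 5 12 0 6 7 13 14 3 8

Derivation:
Char counts: '$':1, 'X':3, 'Y':4, 'x':1, 'y':6
C (first-col start): C('$')=0, C('X')=1, C('Y')=4, C('x')=8, C('y')=9
L[0]='Y': occ=0, LF[0]=C('Y')+0=4+0=4
L[1]='y': occ=0, LF[1]=C('y')+0=9+0=9
L[2]='X': occ=0, LF[2]=C('X')+0=1+0=1
L[3]='y': occ=1, LF[3]=C('y')+1=9+1=10
L[4]='X': occ=1, LF[4]=C('X')+1=1+1=2
L[5]='y': occ=2, LF[5]=C('y')+2=9+2=11
L[6]='Y': occ=1, LF[6]=C('Y')+1=4+1=5
L[7]='y': occ=3, LF[7]=C('y')+3=9+3=12
L[8]='$': occ=0, LF[8]=C('$')+0=0+0=0
L[9]='Y': occ=2, LF[9]=C('Y')+2=4+2=6
L[10]='Y': occ=3, LF[10]=C('Y')+3=4+3=7
L[11]='y': occ=4, LF[11]=C('y')+4=9+4=13
L[12]='y': occ=5, LF[12]=C('y')+5=9+5=14
L[13]='X': occ=2, LF[13]=C('X')+2=1+2=3
L[14]='x': occ=0, LF[14]=C('x')+0=8+0=8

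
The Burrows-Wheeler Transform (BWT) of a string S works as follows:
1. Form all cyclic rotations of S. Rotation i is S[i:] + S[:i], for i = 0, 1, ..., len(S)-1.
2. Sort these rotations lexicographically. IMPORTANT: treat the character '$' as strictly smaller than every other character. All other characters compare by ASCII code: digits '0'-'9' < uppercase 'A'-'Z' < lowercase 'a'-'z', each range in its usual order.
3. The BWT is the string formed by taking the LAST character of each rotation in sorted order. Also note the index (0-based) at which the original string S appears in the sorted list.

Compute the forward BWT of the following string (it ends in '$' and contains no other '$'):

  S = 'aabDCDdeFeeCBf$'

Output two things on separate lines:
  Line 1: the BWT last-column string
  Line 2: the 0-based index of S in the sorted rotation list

Answer: fCeDbCe$aaDedFB
7

Derivation:
All 15 rotations (rotation i = S[i:]+S[:i]):
  rot[0] = aabDCDdeFeeCBf$
  rot[1] = abDCDdeFeeCBf$a
  rot[2] = bDCDdeFeeCBf$aa
  rot[3] = DCDdeFeeCBf$aab
  rot[4] = CDdeFeeCBf$aabD
  rot[5] = DdeFeeCBf$aabDC
  rot[6] = deFeeCBf$aabDCD
  rot[7] = eFeeCBf$aabDCDd
  rot[8] = FeeCBf$aabDCDde
  rot[9] = eeCBf$aabDCDdeF
  rot[10] = eCBf$aabDCDdeFe
  rot[11] = CBf$aabDCDdeFee
  rot[12] = Bf$aabDCDdeFeeC
  rot[13] = f$aabDCDdeFeeCB
  rot[14] = $aabDCDdeFeeCBf
Sorted (with $ < everything):
  sorted[0] = $aabDCDdeFeeCBf  (last char: 'f')
  sorted[1] = Bf$aabDCDdeFeeC  (last char: 'C')
  sorted[2] = CBf$aabDCDdeFee  (last char: 'e')
  sorted[3] = CDdeFeeCBf$aabD  (last char: 'D')
  sorted[4] = DCDdeFeeCBf$aab  (last char: 'b')
  sorted[5] = DdeFeeCBf$aabDC  (last char: 'C')
  sorted[6] = FeeCBf$aabDCDde  (last char: 'e')
  sorted[7] = aabDCDdeFeeCBf$  (last char: '$')
  sorted[8] = abDCDdeFeeCBf$a  (last char: 'a')
  sorted[9] = bDCDdeFeeCBf$aa  (last char: 'a')
  sorted[10] = deFeeCBf$aabDCD  (last char: 'D')
  sorted[11] = eCBf$aabDCDdeFe  (last char: 'e')
  sorted[12] = eFeeCBf$aabDCDd  (last char: 'd')
  sorted[13] = eeCBf$aabDCDdeF  (last char: 'F')
  sorted[14] = f$aabDCDdeFeeCB  (last char: 'B')
Last column: fCeDbCe$aaDedFB
Original string S is at sorted index 7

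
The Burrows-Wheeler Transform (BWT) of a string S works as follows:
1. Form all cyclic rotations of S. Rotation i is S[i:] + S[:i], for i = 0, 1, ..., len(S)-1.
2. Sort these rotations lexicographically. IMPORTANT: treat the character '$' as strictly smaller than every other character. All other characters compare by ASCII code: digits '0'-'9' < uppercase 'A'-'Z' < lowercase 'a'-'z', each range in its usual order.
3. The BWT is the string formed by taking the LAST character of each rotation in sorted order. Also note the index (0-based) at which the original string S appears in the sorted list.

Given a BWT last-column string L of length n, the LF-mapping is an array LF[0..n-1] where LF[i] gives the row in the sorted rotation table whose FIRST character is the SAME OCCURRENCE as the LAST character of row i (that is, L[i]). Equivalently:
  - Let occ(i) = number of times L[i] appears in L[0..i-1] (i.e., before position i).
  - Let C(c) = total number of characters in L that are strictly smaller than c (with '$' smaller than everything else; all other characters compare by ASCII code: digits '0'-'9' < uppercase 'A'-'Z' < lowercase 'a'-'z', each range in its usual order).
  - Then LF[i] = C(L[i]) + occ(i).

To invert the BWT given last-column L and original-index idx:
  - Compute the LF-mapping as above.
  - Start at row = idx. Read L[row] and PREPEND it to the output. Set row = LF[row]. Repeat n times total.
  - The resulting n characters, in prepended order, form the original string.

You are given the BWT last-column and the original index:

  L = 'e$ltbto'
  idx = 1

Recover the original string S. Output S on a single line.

LF mapping: 2 0 3 5 1 6 4
Walk LF starting at row 1, prepending L[row]:
  step 1: row=1, L[1]='$', prepend. Next row=LF[1]=0
  step 2: row=0, L[0]='e', prepend. Next row=LF[0]=2
  step 3: row=2, L[2]='l', prepend. Next row=LF[2]=3
  step 4: row=3, L[3]='t', prepend. Next row=LF[3]=5
  step 5: row=5, L[5]='t', prepend. Next row=LF[5]=6
  step 6: row=6, L[6]='o', prepend. Next row=LF[6]=4
  step 7: row=4, L[4]='b', prepend. Next row=LF[4]=1
Reversed output: bottle$

Answer: bottle$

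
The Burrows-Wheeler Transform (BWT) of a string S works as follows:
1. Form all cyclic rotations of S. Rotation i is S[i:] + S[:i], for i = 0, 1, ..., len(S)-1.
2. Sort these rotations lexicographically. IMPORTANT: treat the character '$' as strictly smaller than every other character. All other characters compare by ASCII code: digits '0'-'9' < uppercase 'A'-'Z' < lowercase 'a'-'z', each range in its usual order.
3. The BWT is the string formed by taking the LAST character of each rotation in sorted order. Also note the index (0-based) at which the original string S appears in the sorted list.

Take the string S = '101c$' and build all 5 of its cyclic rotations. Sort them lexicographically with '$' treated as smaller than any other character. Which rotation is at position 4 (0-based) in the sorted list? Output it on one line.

Answer: c$101

Derivation:
All 5 rotations (rotation i = S[i:]+S[:i]):
  rot[0] = 101c$
  rot[1] = 01c$1
  rot[2] = 1c$10
  rot[3] = c$101
  rot[4] = $101c
Sorted (with $ < everything):
  sorted[0] = $101c
  sorted[1] = 01c$1
  sorted[2] = 101c$
  sorted[3] = 1c$10
  sorted[4] = c$101
sorted[4] = c$101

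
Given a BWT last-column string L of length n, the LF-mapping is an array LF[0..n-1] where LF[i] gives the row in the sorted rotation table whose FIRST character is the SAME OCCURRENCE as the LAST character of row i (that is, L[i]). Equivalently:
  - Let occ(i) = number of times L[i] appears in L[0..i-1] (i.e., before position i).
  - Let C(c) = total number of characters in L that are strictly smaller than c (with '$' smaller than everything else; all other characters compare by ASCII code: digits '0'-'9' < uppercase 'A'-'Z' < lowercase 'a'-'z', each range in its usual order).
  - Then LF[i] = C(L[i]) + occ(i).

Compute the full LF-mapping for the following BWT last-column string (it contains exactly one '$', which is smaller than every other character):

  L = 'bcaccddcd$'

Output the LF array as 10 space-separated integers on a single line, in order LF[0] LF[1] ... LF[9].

Char counts: '$':1, 'a':1, 'b':1, 'c':4, 'd':3
C (first-col start): C('$')=0, C('a')=1, C('b')=2, C('c')=3, C('d')=7
L[0]='b': occ=0, LF[0]=C('b')+0=2+0=2
L[1]='c': occ=0, LF[1]=C('c')+0=3+0=3
L[2]='a': occ=0, LF[2]=C('a')+0=1+0=1
L[3]='c': occ=1, LF[3]=C('c')+1=3+1=4
L[4]='c': occ=2, LF[4]=C('c')+2=3+2=5
L[5]='d': occ=0, LF[5]=C('d')+0=7+0=7
L[6]='d': occ=1, LF[6]=C('d')+1=7+1=8
L[7]='c': occ=3, LF[7]=C('c')+3=3+3=6
L[8]='d': occ=2, LF[8]=C('d')+2=7+2=9
L[9]='$': occ=0, LF[9]=C('$')+0=0+0=0

Answer: 2 3 1 4 5 7 8 6 9 0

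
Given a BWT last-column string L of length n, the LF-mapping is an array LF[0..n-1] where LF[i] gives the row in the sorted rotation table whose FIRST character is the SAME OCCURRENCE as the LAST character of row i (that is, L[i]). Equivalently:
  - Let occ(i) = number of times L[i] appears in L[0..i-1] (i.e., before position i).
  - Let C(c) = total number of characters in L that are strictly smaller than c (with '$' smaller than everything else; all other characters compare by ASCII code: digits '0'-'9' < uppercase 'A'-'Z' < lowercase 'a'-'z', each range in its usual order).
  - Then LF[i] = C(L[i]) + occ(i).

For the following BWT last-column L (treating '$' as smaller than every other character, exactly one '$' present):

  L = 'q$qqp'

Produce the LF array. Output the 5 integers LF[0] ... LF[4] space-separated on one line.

Char counts: '$':1, 'p':1, 'q':3
C (first-col start): C('$')=0, C('p')=1, C('q')=2
L[0]='q': occ=0, LF[0]=C('q')+0=2+0=2
L[1]='$': occ=0, LF[1]=C('$')+0=0+0=0
L[2]='q': occ=1, LF[2]=C('q')+1=2+1=3
L[3]='q': occ=2, LF[3]=C('q')+2=2+2=4
L[4]='p': occ=0, LF[4]=C('p')+0=1+0=1

Answer: 2 0 3 4 1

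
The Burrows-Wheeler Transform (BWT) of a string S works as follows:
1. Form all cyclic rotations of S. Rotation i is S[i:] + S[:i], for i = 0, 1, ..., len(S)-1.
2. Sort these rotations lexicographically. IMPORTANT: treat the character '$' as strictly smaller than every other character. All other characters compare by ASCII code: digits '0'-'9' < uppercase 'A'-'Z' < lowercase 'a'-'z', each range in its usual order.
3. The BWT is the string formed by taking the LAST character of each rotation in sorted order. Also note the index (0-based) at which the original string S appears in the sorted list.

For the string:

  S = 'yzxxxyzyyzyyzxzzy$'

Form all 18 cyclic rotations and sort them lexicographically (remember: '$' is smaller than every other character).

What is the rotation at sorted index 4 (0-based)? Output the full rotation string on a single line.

All 18 rotations (rotation i = S[i:]+S[:i]):
  rot[0] = yzxxxyzyyzyyzxzzy$
  rot[1] = zxxxyzyyzyyzxzzy$y
  rot[2] = xxxyzyyzyyzxzzy$yz
  rot[3] = xxyzyyzyyzxzzy$yzx
  rot[4] = xyzyyzyyzxzzy$yzxx
  rot[5] = yzyyzyyzxzzy$yzxxx
  rot[6] = zyyzyyzxzzy$yzxxxy
  rot[7] = yyzyyzxzzy$yzxxxyz
  rot[8] = yzyyzxzzy$yzxxxyzy
  rot[9] = zyyzxzzy$yzxxxyzyy
  rot[10] = yyzxzzy$yzxxxyzyyz
  rot[11] = yzxzzy$yzxxxyzyyzy
  rot[12] = zxzzy$yzxxxyzyyzyy
  rot[13] = xzzy$yzxxxyzyyzyyz
  rot[14] = zzy$yzxxxyzyyzyyzx
  rot[15] = zy$yzxxxyzyyzyyzxz
  rot[16] = y$yzxxxyzyyzyyzxzz
  rot[17] = $yzxxxyzyyzyyzxzzy
Sorted (with $ < everything):
  sorted[0] = $yzxxxyzyyzyyzxzzy
  sorted[1] = xxxyzyyzyyzxzzy$yz
  sorted[2] = xxyzyyzyyzxzzy$yzx
  sorted[3] = xyzyyzyyzxzzy$yzxx
  sorted[4] = xzzy$yzxxxyzyyzyyz
  sorted[5] = y$yzxxxyzyyzyyzxzz
  sorted[6] = yyzxzzy$yzxxxyzyyz
  sorted[7] = yyzyyzxzzy$yzxxxyz
  sorted[8] = yzxxxyzyyzyyzxzzy$
  sorted[9] = yzxzzy$yzxxxyzyyzy
  sorted[10] = yzyyzxzzy$yzxxxyzy
  sorted[11] = yzyyzyyzxzzy$yzxxx
  sorted[12] = zxxxyzyyzyyzxzzy$y
  sorted[13] = zxzzy$yzxxxyzyyzyy
  sorted[14] = zy$yzxxxyzyyzyyzxz
  sorted[15] = zyyzxzzy$yzxxxyzyy
  sorted[16] = zyyzyyzxzzy$yzxxxy
  sorted[17] = zzy$yzxxxyzyyzyyzx
sorted[4] = xzzy$yzxxxyzyyzyyz

Answer: xzzy$yzxxxyzyyzyyz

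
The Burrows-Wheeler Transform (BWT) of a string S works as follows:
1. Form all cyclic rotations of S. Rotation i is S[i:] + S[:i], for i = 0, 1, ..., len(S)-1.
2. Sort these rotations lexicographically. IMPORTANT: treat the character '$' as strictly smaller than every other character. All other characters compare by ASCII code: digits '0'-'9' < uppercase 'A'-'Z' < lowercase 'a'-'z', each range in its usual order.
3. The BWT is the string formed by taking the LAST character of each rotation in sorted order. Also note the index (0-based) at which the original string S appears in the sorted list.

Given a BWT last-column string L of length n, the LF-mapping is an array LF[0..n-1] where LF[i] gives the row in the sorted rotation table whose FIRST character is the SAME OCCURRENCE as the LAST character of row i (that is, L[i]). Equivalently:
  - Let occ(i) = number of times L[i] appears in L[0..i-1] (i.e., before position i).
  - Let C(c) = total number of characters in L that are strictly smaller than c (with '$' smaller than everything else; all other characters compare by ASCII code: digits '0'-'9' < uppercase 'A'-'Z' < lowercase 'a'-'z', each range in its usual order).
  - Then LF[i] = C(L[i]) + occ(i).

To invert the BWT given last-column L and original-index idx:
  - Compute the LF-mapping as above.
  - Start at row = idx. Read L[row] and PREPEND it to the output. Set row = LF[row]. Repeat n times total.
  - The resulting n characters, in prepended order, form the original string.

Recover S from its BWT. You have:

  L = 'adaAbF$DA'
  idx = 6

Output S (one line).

LF mapping: 5 8 6 1 7 4 0 3 2
Walk LF starting at row 6, prepending L[row]:
  step 1: row=6, L[6]='$', prepend. Next row=LF[6]=0
  step 2: row=0, L[0]='a', prepend. Next row=LF[0]=5
  step 3: row=5, L[5]='F', prepend. Next row=LF[5]=4
  step 4: row=4, L[4]='b', prepend. Next row=LF[4]=7
  step 5: row=7, L[7]='D', prepend. Next row=LF[7]=3
  step 6: row=3, L[3]='A', prepend. Next row=LF[3]=1
  step 7: row=1, L[1]='d', prepend. Next row=LF[1]=8
  step 8: row=8, L[8]='A', prepend. Next row=LF[8]=2
  step 9: row=2, L[2]='a', prepend. Next row=LF[2]=6
Reversed output: aAdADbFa$

Answer: aAdADbFa$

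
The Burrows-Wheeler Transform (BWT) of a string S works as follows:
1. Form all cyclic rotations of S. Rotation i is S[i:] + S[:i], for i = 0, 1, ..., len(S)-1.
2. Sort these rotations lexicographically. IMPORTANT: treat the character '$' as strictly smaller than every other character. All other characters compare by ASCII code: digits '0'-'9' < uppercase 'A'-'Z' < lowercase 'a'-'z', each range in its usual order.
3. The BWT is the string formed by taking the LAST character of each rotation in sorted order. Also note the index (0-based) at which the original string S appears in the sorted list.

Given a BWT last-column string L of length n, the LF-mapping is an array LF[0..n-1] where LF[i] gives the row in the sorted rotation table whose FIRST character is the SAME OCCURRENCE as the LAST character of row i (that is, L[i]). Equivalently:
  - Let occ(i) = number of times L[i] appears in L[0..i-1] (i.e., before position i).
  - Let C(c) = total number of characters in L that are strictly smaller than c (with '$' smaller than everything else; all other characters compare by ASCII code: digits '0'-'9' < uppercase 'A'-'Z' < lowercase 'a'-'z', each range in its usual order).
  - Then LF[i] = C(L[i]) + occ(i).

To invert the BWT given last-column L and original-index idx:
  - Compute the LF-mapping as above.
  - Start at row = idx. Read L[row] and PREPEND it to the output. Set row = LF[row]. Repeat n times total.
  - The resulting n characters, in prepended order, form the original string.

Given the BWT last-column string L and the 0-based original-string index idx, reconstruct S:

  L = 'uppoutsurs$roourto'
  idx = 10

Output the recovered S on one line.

LF mapping: 14 5 6 1 15 12 10 16 7 11 0 8 2 3 17 9 13 4
Walk LF starting at row 10, prepending L[row]:
  step 1: row=10, L[10]='$', prepend. Next row=LF[10]=0
  step 2: row=0, L[0]='u', prepend. Next row=LF[0]=14
  step 3: row=14, L[14]='u', prepend. Next row=LF[14]=17
  step 4: row=17, L[17]='o', prepend. Next row=LF[17]=4
  step 5: row=4, L[4]='u', prepend. Next row=LF[4]=15
  step 6: row=15, L[15]='r', prepend. Next row=LF[15]=9
  step 7: row=9, L[9]='s', prepend. Next row=LF[9]=11
  step 8: row=11, L[11]='r', prepend. Next row=LF[11]=8
  step 9: row=8, L[8]='r', prepend. Next row=LF[8]=7
  step 10: row=7, L[7]='u', prepend. Next row=LF[7]=16
  step 11: row=16, L[16]='t', prepend. Next row=LF[16]=13
  step 12: row=13, L[13]='o', prepend. Next row=LF[13]=3
  step 13: row=3, L[3]='o', prepend. Next row=LF[3]=1
  step 14: row=1, L[1]='p', prepend. Next row=LF[1]=5
  step 15: row=5, L[5]='t', prepend. Next row=LF[5]=12
  step 16: row=12, L[12]='o', prepend. Next row=LF[12]=2
  step 17: row=2, L[2]='p', prepend. Next row=LF[2]=6
  step 18: row=6, L[6]='s', prepend. Next row=LF[6]=10
Reversed output: spotpooturrsruouu$

Answer: spotpooturrsruouu$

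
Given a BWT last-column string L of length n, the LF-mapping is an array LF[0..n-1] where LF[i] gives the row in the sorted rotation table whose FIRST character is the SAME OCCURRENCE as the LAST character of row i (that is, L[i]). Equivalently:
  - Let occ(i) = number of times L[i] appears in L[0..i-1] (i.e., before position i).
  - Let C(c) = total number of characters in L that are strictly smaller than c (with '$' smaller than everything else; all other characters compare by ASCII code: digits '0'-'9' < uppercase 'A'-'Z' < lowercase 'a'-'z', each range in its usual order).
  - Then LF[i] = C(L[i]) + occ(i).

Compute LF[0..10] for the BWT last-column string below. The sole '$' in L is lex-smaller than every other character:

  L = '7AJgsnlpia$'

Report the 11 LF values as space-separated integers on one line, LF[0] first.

Char counts: '$':1, '7':1, 'A':1, 'J':1, 'a':1, 'g':1, 'i':1, 'l':1, 'n':1, 'p':1, 's':1
C (first-col start): C('$')=0, C('7')=1, C('A')=2, C('J')=3, C('a')=4, C('g')=5, C('i')=6, C('l')=7, C('n')=8, C('p')=9, C('s')=10
L[0]='7': occ=0, LF[0]=C('7')+0=1+0=1
L[1]='A': occ=0, LF[1]=C('A')+0=2+0=2
L[2]='J': occ=0, LF[2]=C('J')+0=3+0=3
L[3]='g': occ=0, LF[3]=C('g')+0=5+0=5
L[4]='s': occ=0, LF[4]=C('s')+0=10+0=10
L[5]='n': occ=0, LF[5]=C('n')+0=8+0=8
L[6]='l': occ=0, LF[6]=C('l')+0=7+0=7
L[7]='p': occ=0, LF[7]=C('p')+0=9+0=9
L[8]='i': occ=0, LF[8]=C('i')+0=6+0=6
L[9]='a': occ=0, LF[9]=C('a')+0=4+0=4
L[10]='$': occ=0, LF[10]=C('$')+0=0+0=0

Answer: 1 2 3 5 10 8 7 9 6 4 0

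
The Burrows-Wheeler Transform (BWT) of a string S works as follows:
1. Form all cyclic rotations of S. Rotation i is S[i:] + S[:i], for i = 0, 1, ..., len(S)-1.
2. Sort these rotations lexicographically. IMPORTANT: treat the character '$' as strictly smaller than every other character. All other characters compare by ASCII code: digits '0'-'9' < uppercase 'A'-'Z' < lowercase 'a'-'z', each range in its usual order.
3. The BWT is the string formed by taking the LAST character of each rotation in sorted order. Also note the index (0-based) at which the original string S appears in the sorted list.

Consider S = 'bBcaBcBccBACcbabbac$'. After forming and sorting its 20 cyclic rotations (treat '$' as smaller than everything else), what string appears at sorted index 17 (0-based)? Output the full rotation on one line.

Answer: caBcBccBACcbabbac$bB

Derivation:
All 20 rotations (rotation i = S[i:]+S[:i]):
  rot[0] = bBcaBcBccBACcbabbac$
  rot[1] = BcaBcBccBACcbabbac$b
  rot[2] = caBcBccBACcbabbac$bB
  rot[3] = aBcBccBACcbabbac$bBc
  rot[4] = BcBccBACcbabbac$bBca
  rot[5] = cBccBACcbabbac$bBcaB
  rot[6] = BccBACcbabbac$bBcaBc
  rot[7] = ccBACcbabbac$bBcaBcB
  rot[8] = cBACcbabbac$bBcaBcBc
  rot[9] = BACcbabbac$bBcaBcBcc
  rot[10] = ACcbabbac$bBcaBcBccB
  rot[11] = Ccbabbac$bBcaBcBccBA
  rot[12] = cbabbac$bBcaBcBccBAC
  rot[13] = babbac$bBcaBcBccBACc
  rot[14] = abbac$bBcaBcBccBACcb
  rot[15] = bbac$bBcaBcBccBACcba
  rot[16] = bac$bBcaBcBccBACcbab
  rot[17] = ac$bBcaBcBccBACcbabb
  rot[18] = c$bBcaBcBccBACcbabba
  rot[19] = $bBcaBcBccBACcbabbac
Sorted (with $ < everything):
  sorted[0] = $bBcaBcBccBACcbabbac
  sorted[1] = ACcbabbac$bBcaBcBccB
  sorted[2] = BACcbabbac$bBcaBcBcc
  sorted[3] = BcBccBACcbabbac$bBca
  sorted[4] = BcaBcBccBACcbabbac$b
  sorted[5] = BccBACcbabbac$bBcaBc
  sorted[6] = Ccbabbac$bBcaBcBccBA
  sorted[7] = aBcBccBACcbabbac$bBc
  sorted[8] = abbac$bBcaBcBccBACcb
  sorted[9] = ac$bBcaBcBccBACcbabb
  sorted[10] = bBcaBcBccBACcbabbac$
  sorted[11] = babbac$bBcaBcBccBACc
  sorted[12] = bac$bBcaBcBccBACcbab
  sorted[13] = bbac$bBcaBcBccBACcba
  sorted[14] = c$bBcaBcBccBACcbabba
  sorted[15] = cBACcbabbac$bBcaBcBc
  sorted[16] = cBccBACcbabbac$bBcaB
  sorted[17] = caBcBccBACcbabbac$bB
  sorted[18] = cbabbac$bBcaBcBccBAC
  sorted[19] = ccBACcbabbac$bBcaBcB
sorted[17] = caBcBccBACcbabbac$bB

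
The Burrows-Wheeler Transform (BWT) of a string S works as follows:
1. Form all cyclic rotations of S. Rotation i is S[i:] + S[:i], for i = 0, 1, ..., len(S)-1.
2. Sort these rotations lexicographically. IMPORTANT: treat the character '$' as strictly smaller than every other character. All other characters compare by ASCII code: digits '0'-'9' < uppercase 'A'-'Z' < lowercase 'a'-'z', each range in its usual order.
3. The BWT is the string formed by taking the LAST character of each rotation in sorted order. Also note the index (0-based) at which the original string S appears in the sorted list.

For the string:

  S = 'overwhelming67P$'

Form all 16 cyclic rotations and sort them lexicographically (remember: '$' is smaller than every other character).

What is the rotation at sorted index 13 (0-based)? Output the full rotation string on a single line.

Answer: rwhelming67P$ove

Derivation:
All 16 rotations (rotation i = S[i:]+S[:i]):
  rot[0] = overwhelming67P$
  rot[1] = verwhelming67P$o
  rot[2] = erwhelming67P$ov
  rot[3] = rwhelming67P$ove
  rot[4] = whelming67P$over
  rot[5] = helming67P$overw
  rot[6] = elming67P$overwh
  rot[7] = lming67P$overwhe
  rot[8] = ming67P$overwhel
  rot[9] = ing67P$overwhelm
  rot[10] = ng67P$overwhelmi
  rot[11] = g67P$overwhelmin
  rot[12] = 67P$overwhelming
  rot[13] = 7P$overwhelming6
  rot[14] = P$overwhelming67
  rot[15] = $overwhelming67P
Sorted (with $ < everything):
  sorted[0] = $overwhelming67P
  sorted[1] = 67P$overwhelming
  sorted[2] = 7P$overwhelming6
  sorted[3] = P$overwhelming67
  sorted[4] = elming67P$overwh
  sorted[5] = erwhelming67P$ov
  sorted[6] = g67P$overwhelmin
  sorted[7] = helming67P$overw
  sorted[8] = ing67P$overwhelm
  sorted[9] = lming67P$overwhe
  sorted[10] = ming67P$overwhel
  sorted[11] = ng67P$overwhelmi
  sorted[12] = overwhelming67P$
  sorted[13] = rwhelming67P$ove
  sorted[14] = verwhelming67P$o
  sorted[15] = whelming67P$over
sorted[13] = rwhelming67P$ove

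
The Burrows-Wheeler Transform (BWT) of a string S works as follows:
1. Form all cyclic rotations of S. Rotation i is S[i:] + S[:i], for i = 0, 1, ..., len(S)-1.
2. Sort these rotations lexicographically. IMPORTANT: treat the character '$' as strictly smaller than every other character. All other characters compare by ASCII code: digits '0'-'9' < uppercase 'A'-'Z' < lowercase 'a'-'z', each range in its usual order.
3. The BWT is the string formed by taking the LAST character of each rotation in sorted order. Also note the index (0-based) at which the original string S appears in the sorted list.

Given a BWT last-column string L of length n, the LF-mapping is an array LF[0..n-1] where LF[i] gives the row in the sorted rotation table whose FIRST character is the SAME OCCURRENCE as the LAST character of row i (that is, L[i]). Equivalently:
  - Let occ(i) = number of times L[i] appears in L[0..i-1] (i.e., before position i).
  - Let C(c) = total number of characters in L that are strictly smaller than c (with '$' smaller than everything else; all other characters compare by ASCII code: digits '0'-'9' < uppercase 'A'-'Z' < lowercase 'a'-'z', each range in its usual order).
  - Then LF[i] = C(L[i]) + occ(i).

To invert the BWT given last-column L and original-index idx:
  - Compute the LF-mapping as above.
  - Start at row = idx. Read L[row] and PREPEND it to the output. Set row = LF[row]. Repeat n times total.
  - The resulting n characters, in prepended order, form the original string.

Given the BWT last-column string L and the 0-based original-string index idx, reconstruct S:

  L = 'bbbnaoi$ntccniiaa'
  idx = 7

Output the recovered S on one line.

Answer: cincinnatibaobab$

Derivation:
LF mapping: 4 5 6 12 1 15 9 0 13 16 7 8 14 10 11 2 3
Walk LF starting at row 7, prepending L[row]:
  step 1: row=7, L[7]='$', prepend. Next row=LF[7]=0
  step 2: row=0, L[0]='b', prepend. Next row=LF[0]=4
  step 3: row=4, L[4]='a', prepend. Next row=LF[4]=1
  step 4: row=1, L[1]='b', prepend. Next row=LF[1]=5
  step 5: row=5, L[5]='o', prepend. Next row=LF[5]=15
  step 6: row=15, L[15]='a', prepend. Next row=LF[15]=2
  step 7: row=2, L[2]='b', prepend. Next row=LF[2]=6
  step 8: row=6, L[6]='i', prepend. Next row=LF[6]=9
  step 9: row=9, L[9]='t', prepend. Next row=LF[9]=16
  step 10: row=16, L[16]='a', prepend. Next row=LF[16]=3
  step 11: row=3, L[3]='n', prepend. Next row=LF[3]=12
  step 12: row=12, L[12]='n', prepend. Next row=LF[12]=14
  step 13: row=14, L[14]='i', prepend. Next row=LF[14]=11
  step 14: row=11, L[11]='c', prepend. Next row=LF[11]=8
  step 15: row=8, L[8]='n', prepend. Next row=LF[8]=13
  step 16: row=13, L[13]='i', prepend. Next row=LF[13]=10
  step 17: row=10, L[10]='c', prepend. Next row=LF[10]=7
Reversed output: cincinnatibaobab$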